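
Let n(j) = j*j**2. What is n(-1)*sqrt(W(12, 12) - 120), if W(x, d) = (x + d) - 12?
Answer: -6*I*sqrt(3) ≈ -10.392*I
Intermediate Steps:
n(j) = j**3
W(x, d) = -12 + d + x (W(x, d) = (d + x) - 12 = -12 + d + x)
n(-1)*sqrt(W(12, 12) - 120) = (-1)**3*sqrt((-12 + 12 + 12) - 120) = -sqrt(12 - 120) = -sqrt(-108) = -6*I*sqrt(3)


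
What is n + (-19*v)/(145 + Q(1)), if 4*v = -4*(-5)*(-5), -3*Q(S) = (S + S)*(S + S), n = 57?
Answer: 25992/431 ≈ 60.306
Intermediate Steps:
Q(S) = -4*S²/3 (Q(S) = -(S + S)*(S + S)/3 = -2*S*2*S/3 = -4*S²/3)
v = -25 (v = (-4*(-5)*(-5))/4 = (20*(-5))/4 = (¼)*(-100) = -25)
n + (-19*v)/(145 + Q(1)) = 57 + (-19*(-25))/(145 - 4/3*1²) = 57 + 475/(145 - 4/3*1) = 57 + 475/(145 - 4/3) = 57 + 475/(431/3) = 57 + (3/431)*475 = 57 + 1425/431 = 25992/431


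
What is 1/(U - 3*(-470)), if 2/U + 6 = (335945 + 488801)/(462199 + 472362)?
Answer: 2391310/3370812539 ≈ 0.00070942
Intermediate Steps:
U = -934561/2391310 (U = 2/(-6 + (335945 + 488801)/(462199 + 472362)) = 2/(-6 + 824746/934561) = 2/(-4782620/934561) = 2*(-934561/4782620) = -934561/2391310 ≈ -0.39082)
1/(U - 3*(-470)) = 1/(-934561/2391310 - 3*(-470)) = 1/(-934561/2391310 + 1410) = 1/(3370812539/2391310) = 2391310/3370812539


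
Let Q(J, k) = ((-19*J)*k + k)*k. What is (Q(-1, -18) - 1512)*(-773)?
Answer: -3840264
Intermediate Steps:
Q(J, k) = k*(k - 19*J*k) (Q(J, k) = (-19*J*k + k)*k = (k - 19*J*k)*k = k*(k - 19*J*k))
(Q(-1, -18) - 1512)*(-773) = ((-18)²*(1 - 19*(-1)) - 1512)*(-773) = (324*(1 + 19) - 1512)*(-773) = (324*20 - 1512)*(-773) = (6480 - 1512)*(-773) = 4968*(-773) = -3840264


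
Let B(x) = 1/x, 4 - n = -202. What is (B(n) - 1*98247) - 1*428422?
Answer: -108493813/206 ≈ -5.2667e+5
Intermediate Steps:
n = 206 (n = 4 - 1*(-202) = 4 + 202 = 206)
(B(n) - 1*98247) - 1*428422 = (1/206 - 1*98247) - 1*428422 = (1/206 - 98247) - 428422 = -20238881/206 - 428422 = -108493813/206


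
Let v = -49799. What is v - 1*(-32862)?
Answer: -16937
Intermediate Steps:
v - 1*(-32862) = -49799 - 1*(-32862) = -49799 + 32862 = -16937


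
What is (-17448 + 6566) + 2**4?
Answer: -10866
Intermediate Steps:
(-17448 + 6566) + 2**4 = -10882 + 16 = -10866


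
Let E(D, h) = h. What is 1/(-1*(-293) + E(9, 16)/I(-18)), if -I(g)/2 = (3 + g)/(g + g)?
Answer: 5/1369 ≈ 0.0036523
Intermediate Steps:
I(g) = -(3 + g)/g (I(g) = -2*(3 + g)/(g + g) = -2*(3 + g)/(2*g) = -2*(3 + g)*1/(2*g) = -(3 + g)/g)
1/(-1*(-293) + E(9, 16)/I(-18)) = 1/(-1*(-293) + 16/(((-3 - 1*(-18))/(-18)))) = 1/(293 + 16/((-(-3 + 18)/18))) = 1/(293 + 16/((-1/18*15))) = 1/(293 + 16/(-⅚)) = 1/(293 + 16*(-6/5)) = 1/(293 - 96/5) = 1/(1369/5) = 5/1369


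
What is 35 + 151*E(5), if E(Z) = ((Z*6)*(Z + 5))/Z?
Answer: 9095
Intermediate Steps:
E(Z) = 30 + 6*Z (E(Z) = ((6*Z)*(5 + Z))/Z = (6*Z*(5 + Z))/Z = 30 + 6*Z)
35 + 151*E(5) = 35 + 151*(30 + 6*5) = 35 + 151*(30 + 30) = 35 + 151*60 = 35 + 9060 = 9095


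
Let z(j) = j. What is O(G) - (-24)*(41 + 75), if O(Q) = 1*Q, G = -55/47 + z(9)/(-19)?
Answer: 2484644/893 ≈ 2782.4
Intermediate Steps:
G = -1468/893 (G = -55/47 + 9/(-19) = -55*1/47 + 9*(-1/19) = -55/47 - 9/19 = -1468/893 ≈ -1.6439)
O(Q) = Q
O(G) - (-24)*(41 + 75) = -1468/893 - (-24)*(41 + 75) = -1468/893 - (-24)*116 = -1468/893 - 1*(-2784) = -1468/893 + 2784 = 2484644/893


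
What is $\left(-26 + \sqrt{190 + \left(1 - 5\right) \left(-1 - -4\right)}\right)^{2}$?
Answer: $\left(26 - \sqrt{178}\right)^{2} \approx 160.23$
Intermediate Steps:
$\left(-26 + \sqrt{190 + \left(1 - 5\right) \left(-1 - -4\right)}\right)^{2} = \left(-26 + \sqrt{190 - 4 \left(-1 + 4\right)}\right)^{2} = \left(-26 + \sqrt{190 - 12}\right)^{2} = \left(-26 + \sqrt{178}\right)^{2}$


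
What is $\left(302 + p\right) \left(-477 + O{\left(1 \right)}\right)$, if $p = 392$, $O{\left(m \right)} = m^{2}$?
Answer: $-330344$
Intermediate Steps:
$\left(302 + p\right) \left(-477 + O{\left(1 \right)}\right) = \left(302 + 392\right) \left(-477 + 1^{2}\right) = 694 \left(-477 + 1\right) = 694 \left(-476\right) = -330344$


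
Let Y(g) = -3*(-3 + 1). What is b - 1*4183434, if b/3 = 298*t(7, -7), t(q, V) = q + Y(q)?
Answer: -4171812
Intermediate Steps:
Y(g) = 6 (Y(g) = -3*(-2) = 6)
t(q, V) = 6 + q (t(q, V) = q + 6 = 6 + q)
b = 11622 (b = 3*(298*(6 + 7)) = 3*(298*13) = 3*3874 = 11622)
b - 1*4183434 = 11622 - 1*4183434 = 11622 - 4183434 = -4171812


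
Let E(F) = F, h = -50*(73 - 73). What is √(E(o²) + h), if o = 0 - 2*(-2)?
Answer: 4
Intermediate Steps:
o = 4 (o = 0 + 4 = 4)
h = 0 (h = -50*0 = 0)
√(E(o²) + h) = √(4² + 0) = √(16 + 0) = √16 = 4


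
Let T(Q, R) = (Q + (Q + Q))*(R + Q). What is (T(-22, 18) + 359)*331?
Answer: 206213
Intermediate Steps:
T(Q, R) = 3*Q*(Q + R) (T(Q, R) = (Q + 2*Q)*(Q + R) = (3*Q)*(Q + R) = 3*Q*(Q + R))
(T(-22, 18) + 359)*331 = (3*(-22)*(-22 + 18) + 359)*331 = (3*(-22)*(-4) + 359)*331 = (264 + 359)*331 = 623*331 = 206213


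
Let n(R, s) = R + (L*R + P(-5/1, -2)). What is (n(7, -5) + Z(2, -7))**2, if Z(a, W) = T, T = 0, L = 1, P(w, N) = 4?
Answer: 324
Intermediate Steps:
n(R, s) = 4 + 2*R (n(R, s) = R + (1*R + 4) = R + (R + 4) = R + (4 + R) = 4 + 2*R)
Z(a, W) = 0
(n(7, -5) + Z(2, -7))**2 = ((4 + 2*7) + 0)**2 = ((4 + 14) + 0)**2 = (18 + 0)**2 = 18**2 = 324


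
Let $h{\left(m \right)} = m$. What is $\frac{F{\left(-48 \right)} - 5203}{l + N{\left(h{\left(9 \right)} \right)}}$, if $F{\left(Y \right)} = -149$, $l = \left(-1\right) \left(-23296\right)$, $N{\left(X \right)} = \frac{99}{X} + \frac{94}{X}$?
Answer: $- \frac{48168}{209857} \approx -0.22953$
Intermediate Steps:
$N{\left(X \right)} = \frac{193}{X}$
$l = 23296$
$\frac{F{\left(-48 \right)} - 5203}{l + N{\left(h{\left(9 \right)} \right)}} = \frac{-149 - 5203}{23296 + \frac{193}{9}} = - \frac{5352}{23296 + 193 \cdot \frac{1}{9}} = - \frac{5352}{23296 + \frac{193}{9}} = - \frac{5352}{\frac{209857}{9}} = \left(-5352\right) \frac{9}{209857} = - \frac{48168}{209857}$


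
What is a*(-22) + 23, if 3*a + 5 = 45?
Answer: -811/3 ≈ -270.33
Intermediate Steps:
a = 40/3 (a = -5/3 + (1/3)*45 = -5/3 + 15 = 40/3 ≈ 13.333)
a*(-22) + 23 = (40/3)*(-22) + 23 = -880/3 + 23 = -811/3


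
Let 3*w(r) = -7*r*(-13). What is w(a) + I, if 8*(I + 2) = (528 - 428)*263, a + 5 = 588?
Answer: 125819/6 ≈ 20970.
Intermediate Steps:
a = 583 (a = -5 + 588 = 583)
w(r) = 91*r/3 (w(r) = (-7*r*(-13))/3 = (91*r)/3 = 91*r/3)
I = 6571/2 (I = -2 + ((528 - 428)*263)/8 = -2 + (100*263)/8 = -2 + (1/8)*26300 = -2 + 6575/2 = 6571/2 ≈ 3285.5)
w(a) + I = (91/3)*583 + 6571/2 = 53053/3 + 6571/2 = 125819/6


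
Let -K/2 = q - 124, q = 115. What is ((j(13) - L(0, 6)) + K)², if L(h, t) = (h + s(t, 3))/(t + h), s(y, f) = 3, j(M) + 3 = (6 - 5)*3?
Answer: 1225/4 ≈ 306.25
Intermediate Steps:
j(M) = 0 (j(M) = -3 + (6 - 5)*3 = -3 + 1*3 = -3 + 3 = 0)
L(h, t) = (3 + h)/(h + t) (L(h, t) = (h + 3)/(t + h) = (3 + h)/(h + t))
K = 18 (K = -2*(115 - 124) = -2*(-9) = 18)
((j(13) - L(0, 6)) + K)² = ((0 - (3 + 0)/(0 + 6)) + 18)² = ((0 - 3/6) + 18)² = ((0 - 1*½) + 18)² = ((0 - ½) + 18)² = (-½ + 18)² = (35/2)² = 1225/4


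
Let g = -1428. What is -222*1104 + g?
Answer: -246516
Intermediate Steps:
-222*1104 + g = -222*1104 - 1428 = -245088 - 1428 = -246516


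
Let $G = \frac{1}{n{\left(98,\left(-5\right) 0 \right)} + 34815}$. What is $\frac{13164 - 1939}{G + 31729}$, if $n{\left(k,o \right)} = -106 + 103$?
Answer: $\frac{390764700}{1104549949} \approx 0.35378$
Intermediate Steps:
$n{\left(k,o \right)} = -3$
$G = \frac{1}{34812}$ ($G = \frac{1}{-3 + 34815} = \frac{1}{34812} \approx 2.8726 \cdot 10^{-5}$)
$\frac{13164 - 1939}{G + 31729} = \frac{13164 - 1939}{\frac{1}{34812} + 31729} = \frac{11225}{\frac{1104549949}{34812}} = 11225 \cdot \frac{34812}{1104549949} = \frac{390764700}{1104549949}$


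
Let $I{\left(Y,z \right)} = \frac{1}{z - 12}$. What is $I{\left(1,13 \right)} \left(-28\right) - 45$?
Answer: $-73$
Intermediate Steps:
$I{\left(Y,z \right)} = \frac{1}{-12 + z}$
$I{\left(1,13 \right)} \left(-28\right) - 45 = \frac{1}{-12 + 13} \left(-28\right) - 45 = 1^{-1} \left(-28\right) - 45 = 1 \left(-28\right) - 45 = -28 - 45 = -73$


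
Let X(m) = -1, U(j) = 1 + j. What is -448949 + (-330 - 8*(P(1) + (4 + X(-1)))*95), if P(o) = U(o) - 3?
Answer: -450799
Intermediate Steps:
P(o) = -2 + o (P(o) = (1 + o) - 3 = -2 + o)
-448949 + (-330 - 8*(P(1) + (4 + X(-1)))*95) = -448949 + (-330 - 8*((-2 + 1) + (4 - 1))*95) = -448949 + (-330 - 8*(-1 + 3)*95) = -448949 + (-330 - 8*2*95) = -448949 + (-330 - 16*95) = -448949 + (-330 - 1520) = -448949 - 1850 = -450799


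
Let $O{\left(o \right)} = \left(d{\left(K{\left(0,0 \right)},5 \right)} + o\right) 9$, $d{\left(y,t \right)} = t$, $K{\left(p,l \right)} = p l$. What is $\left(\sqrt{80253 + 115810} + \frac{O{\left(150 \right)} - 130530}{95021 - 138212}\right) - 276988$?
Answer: $- \frac{3987753191}{14397} + \sqrt{196063} \approx -2.7654 \cdot 10^{5}$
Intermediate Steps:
$K{\left(p,l \right)} = l p$
$O{\left(o \right)} = 45 + 9 o$ ($O{\left(o \right)} = \left(5 + o\right) 9 = 45 + 9 o$)
$\left(\sqrt{80253 + 115810} + \frac{O{\left(150 \right)} - 130530}{95021 - 138212}\right) - 276988 = \left(\sqrt{80253 + 115810} + \frac{\left(45 + 9 \cdot 150\right) - 130530}{95021 - 138212}\right) - 276988 = \left(\sqrt{196063} + \frac{\left(45 + 1350\right) - 130530}{-43191}\right) - 276988 = \left(\sqrt{196063} + \left(1395 - 130530\right) \left(- \frac{1}{43191}\right)\right) - 276988 = \left(\sqrt{196063} - - \frac{43045}{14397}\right) - 276988 = \left(\sqrt{196063} + \frac{43045}{14397}\right) - 276988 = \left(\frac{43045}{14397} + \sqrt{196063}\right) - 276988 = - \frac{3987753191}{14397} + \sqrt{196063}$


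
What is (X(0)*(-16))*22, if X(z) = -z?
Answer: 0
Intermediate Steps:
(X(0)*(-16))*22 = (-1*0*(-16))*22 = (0*(-16))*22 = 0*22 = 0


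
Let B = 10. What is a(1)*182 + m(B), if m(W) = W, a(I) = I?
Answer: 192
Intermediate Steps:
a(1)*182 + m(B) = 1*182 + 10 = 182 + 10 = 192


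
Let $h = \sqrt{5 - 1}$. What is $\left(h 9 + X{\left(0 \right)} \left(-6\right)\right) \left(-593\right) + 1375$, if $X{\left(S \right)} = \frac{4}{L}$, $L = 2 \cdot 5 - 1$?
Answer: $- \frac{23153}{3} \approx -7717.7$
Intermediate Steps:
$L = 9$ ($L = 10 - 1 = 9$)
$X{\left(S \right)} = \frac{4}{9}$
$h = 2$ ($h = \sqrt{4} = 2$)
$\left(h 9 + X{\left(0 \right)} \left(-6\right)\right) \left(-593\right) + 1375 = \left(2 \cdot 9 + \frac{4}{9} \left(-6\right)\right) \left(-593\right) + 1375 = \left(18 - \frac{8}{3}\right) \left(-593\right) + 1375 = \frac{46}{3} \left(-593\right) + 1375 = - \frac{27278}{3} + 1375 = - \frac{23153}{3}$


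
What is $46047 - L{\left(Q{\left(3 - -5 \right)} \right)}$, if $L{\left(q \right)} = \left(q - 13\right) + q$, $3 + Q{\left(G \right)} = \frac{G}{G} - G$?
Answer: $46080$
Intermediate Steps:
$Q{\left(G \right)} = -2 - G$ ($Q{\left(G \right)} = -3 - \left(G - \frac{G}{G}\right) = -3 - \left(-1 + G\right) = -2 - G$)
$L{\left(q \right)} = -13 + 2 q$ ($L{\left(q \right)} = \left(-13 + q\right) + q = -13 + 2 q$)
$46047 - L{\left(Q{\left(3 - -5 \right)} \right)} = 46047 - \left(-13 + 2 \left(-2 - \left(3 - -5\right)\right)\right) = 46047 - \left(-13 + 2 \left(-2 - \left(3 + 5\right)\right)\right) = 46047 - \left(-13 + 2 \left(-2 - 8\right)\right) = 46047 - \left(-13 + 2 \left(-10\right)\right) = 46047 - \left(-13 - 20\right) = 46047 - -33 = 46047 + 33 = 46080$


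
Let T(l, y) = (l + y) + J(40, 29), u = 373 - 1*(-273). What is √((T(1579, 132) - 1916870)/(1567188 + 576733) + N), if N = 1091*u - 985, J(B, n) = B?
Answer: √3234944878068228442/2143921 ≈ 838.93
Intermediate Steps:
u = 646 (u = 373 + 273 = 646)
T(l, y) = 40 + l + y (T(l, y) = (l + y) + 40 = 40 + l + y)
N = 703801 (N = 1091*646 - 985 = 704786 - 985 = 703801)
√((T(1579, 132) - 1916870)/(1567188 + 576733) + N) = √(((40 + 1579 + 132) - 1916870)/(1567188 + 576733) + 703801) = √((1751 - 1916870)/2143921 + 703801) = √(-1915119*1/2143921 + 703801) = √(-1915119/2143921 + 703801) = √(1508891828602/2143921) = √3234944878068228442/2143921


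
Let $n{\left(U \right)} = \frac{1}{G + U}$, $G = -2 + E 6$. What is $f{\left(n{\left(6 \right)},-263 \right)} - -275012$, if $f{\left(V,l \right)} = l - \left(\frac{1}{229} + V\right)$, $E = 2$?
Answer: $\frac{1006680091}{3664} \approx 2.7475 \cdot 10^{5}$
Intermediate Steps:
$G = 10$ ($G = -2 + 2 \cdot 6 = -2 + 12 = 10$)
$n{\left(U \right)} = \frac{1}{10 + U}$
$f{\left(V,l \right)} = - \frac{1}{229} + l - V$ ($f{\left(V,l \right)} = l - \left(\frac{1}{229} + V\right) = - \frac{1}{229} + l - V$)
$f{\left(n{\left(6 \right)},-263 \right)} - -275012 = \left(- \frac{1}{229} - 263 - \frac{1}{10 + 6}\right) - -275012 = \left(- \frac{1}{229} - 263 - \frac{1}{16}\right) + 275012 = - \frac{963877}{3664} + 275012 = \frac{1006680091}{3664}$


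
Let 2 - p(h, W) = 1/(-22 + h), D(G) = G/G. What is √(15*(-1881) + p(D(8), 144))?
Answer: 2*I*√3110478/21 ≈ 167.97*I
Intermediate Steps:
D(G) = 1
p(h, W) = 2 - 1/(-22 + h)
√(15*(-1881) + p(D(8), 144)) = √(15*(-1881) + (-45 + 2*1)/(-22 + 1)) = √(-28215 + (-45 + 2)/(-21)) = √(-28215 - 1/21*(-43)) = √(-28215 + 43/21) = √(-592472/21) = 2*I*√3110478/21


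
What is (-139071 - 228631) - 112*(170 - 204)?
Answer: -363894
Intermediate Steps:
(-139071 - 228631) - 112*(170 - 204) = -367702 - 112*(-34) = -367702 + 3808 = -363894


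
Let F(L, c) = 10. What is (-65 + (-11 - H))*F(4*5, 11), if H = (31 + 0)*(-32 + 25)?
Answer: 1410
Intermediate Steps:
H = -217 (H = 31*(-7) = -217)
(-65 + (-11 - H))*F(4*5, 11) = (-65 + (-11 - 1*(-217)))*10 = (-65 + (-11 + 217))*10 = (-65 + 206)*10 = 141*10 = 1410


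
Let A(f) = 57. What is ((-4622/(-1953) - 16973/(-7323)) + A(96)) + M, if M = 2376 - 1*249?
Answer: 10434055957/4767273 ≈ 2188.7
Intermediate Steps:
M = 2127 (M = 2376 - 249 = 2127)
((-4622/(-1953) - 16973/(-7323)) + A(96)) + M = ((-4622/(-1953) - 16973/(-7323)) + 57) + 2127 = ((-4622*(-1/1953) - 16973*(-1/7323)) + 57) + 2127 = ((4622/1953 + 16973/7323) + 57) + 2127 = (22331725/4767273 + 57) + 2127 = 294066286/4767273 + 2127 = 10434055957/4767273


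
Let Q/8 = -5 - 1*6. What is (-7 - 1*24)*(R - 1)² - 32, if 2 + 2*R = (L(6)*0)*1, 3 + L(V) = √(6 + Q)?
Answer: -156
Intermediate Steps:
Q = -88 (Q = 8*(-5 - 1*6) = 8*(-5 - 6) = 8*(-11) = -88)
L(V) = -3 + I*√82 (L(V) = -3 + √(6 - 88) = -3 + √(-82) = -3 + I*√82)
R = -1 (R = -1 + (((-3 + I*√82)*0)*1)/2 = -1 + (0*1)/2 = -1 + (½)*0 = -1 + 0 = -1)
(-7 - 1*24)*(R - 1)² - 32 = (-7 - 1*24)*(-1 - 1)² - 32 = (-7 - 24)*(-2)² - 32 = -31*4 - 32 = -124 - 32 = -156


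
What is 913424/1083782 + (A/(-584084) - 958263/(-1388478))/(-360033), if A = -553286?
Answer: 264585575873470537648/313933761296572219439 ≈ 0.84281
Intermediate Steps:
913424/1083782 + (A/(-584084) - 958263/(-1388478))/(-360033) = 913424/1083782 + (-553286/(-584084) - 958263/(-1388478))/(-360033) = 913424*(1/1083782) + (-553286*(-1/584084) - 958263*(-1/1388478))*(-1/360033) = 456712/541891 + (276643/292042 + 319421/462826)*(-1/360033) = 456712/541891 + (55330480200/33791157673)*(-1/360033) = 456712/541891 - 18443493400/4055310623494403 = 264585575873470537648/313933761296572219439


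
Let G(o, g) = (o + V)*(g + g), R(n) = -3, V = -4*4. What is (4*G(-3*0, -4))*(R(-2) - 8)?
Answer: -5632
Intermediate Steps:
V = -16
G(o, g) = 2*g*(-16 + o) (G(o, g) = (o - 16)*(g + g) = (-16 + o)*(2*g) = 2*g*(-16 + o))
(4*G(-3*0, -4))*(R(-2) - 8) = (4*(2*(-4)*(-16 - 3*0)))*(-3 - 8) = (4*(2*(-4)*(-16 + 0)))*(-11) = (4*(2*(-4)*(-16)))*(-11) = (4*128)*(-11) = 512*(-11) = -5632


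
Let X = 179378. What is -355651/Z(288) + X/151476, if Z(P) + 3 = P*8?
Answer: -685382591/4468542 ≈ -153.38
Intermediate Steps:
Z(P) = -3 + 8*P (Z(P) = -3 + P*8 = -3 + 8*P)
-355651/Z(288) + X/151476 = -355651/(-3 + 8*288) + 179378/151476 = -355651/(-3 + 2304) + 179378*(1/151476) = -355651/2301 + 89689/75738 = -685382591/4468542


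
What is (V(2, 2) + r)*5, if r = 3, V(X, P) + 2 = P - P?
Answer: 5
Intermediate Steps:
V(X, P) = -2 (V(X, P) = -2 + (P - P) = -2 + 0 = -2)
(V(2, 2) + r)*5 = (-2 + 3)*5 = 1*5 = 5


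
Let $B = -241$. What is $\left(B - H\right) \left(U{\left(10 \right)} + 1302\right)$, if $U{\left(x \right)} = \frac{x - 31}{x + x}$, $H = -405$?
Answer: $\frac{1066779}{5} \approx 2.1336 \cdot 10^{5}$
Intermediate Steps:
$U{\left(x \right)} = \frac{-31 + x}{2 x}$
$\left(B - H\right) \left(U{\left(10 \right)} + 1302\right) = \left(-241 - -405\right) \left(\frac{-31 + 10}{2 \cdot 10} + 1302\right) = \left(-241 + 405\right) \left(\frac{1}{2} \cdot \frac{1}{10} \left(-21\right) + 1302\right) = 164 \left(- \frac{21}{20} + 1302\right) = 164 \cdot \frac{26019}{20} = \frac{1066779}{5}$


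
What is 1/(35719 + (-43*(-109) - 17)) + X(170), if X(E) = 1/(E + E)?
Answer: 40729/13732260 ≈ 0.0029659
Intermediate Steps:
X(E) = 1/(2*E)
1/(35719 + (-43*(-109) - 17)) + X(170) = 1/(35719 + (-43*(-109) - 17)) + (½)/170 = 1/(35719 + (4687 - 17)) + (½)*(1/170) = 1/(35719 + 4670) + 1/340 = 1/40389 + 1/340 = 40729/13732260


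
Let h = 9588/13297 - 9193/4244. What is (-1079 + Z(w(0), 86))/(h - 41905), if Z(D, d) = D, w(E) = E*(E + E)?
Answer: 60890632972/2364884119389 ≈ 0.025748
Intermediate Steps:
w(E) = 2*E² (w(E) = E*(2*E) = 2*E²)
h = -81547849/56432468 (h = 9588*(1/13297) - 9193*1/4244 = 9588/13297 - 9193/4244 = -81547849/56432468 ≈ -1.4451)
(-1079 + Z(w(0), 86))/(h - 41905) = (-1079 + 2*0²)/(-81547849/56432468 - 41905) = (-1079 + 2*0)/(-2364884119389/56432468) = (-1079 + 0)*(-56432468/2364884119389) = -1079*(-56432468/2364884119389) = 60890632972/2364884119389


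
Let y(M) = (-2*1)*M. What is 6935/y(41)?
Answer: -6935/82 ≈ -84.573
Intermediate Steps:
y(M) = -2*M
6935/y(41) = 6935/((-2*41)) = 6935/(-82) = 6935*(-1/82) = -6935/82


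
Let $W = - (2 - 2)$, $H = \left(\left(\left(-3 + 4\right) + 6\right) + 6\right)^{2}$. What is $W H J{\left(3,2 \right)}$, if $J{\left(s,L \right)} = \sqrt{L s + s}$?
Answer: $0$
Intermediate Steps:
$H = 169$ ($H = \left(\left(1 + 6\right) + 6\right)^{2} = \left(7 + 6\right)^{2} = 13^{2} = 169$)
$J{\left(s,L \right)} = \sqrt{s + L s}$
$W = 0$ ($W = \left(-1\right) 0 = 0$)
$W H J{\left(3,2 \right)} = 0 \cdot 169 \sqrt{3 \left(1 + 2\right)} = 0 \cdot 169 \sqrt{3 \cdot 3} = 0 \cdot 169 \sqrt{9} = 0 \cdot 169 \cdot 3 = 0 \cdot 507 = 0$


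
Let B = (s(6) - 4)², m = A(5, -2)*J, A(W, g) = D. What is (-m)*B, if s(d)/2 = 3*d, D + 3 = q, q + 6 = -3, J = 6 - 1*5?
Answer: 12288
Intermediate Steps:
J = 1 (J = 6 - 5 = 1)
q = -9 (q = -6 - 3 = -9)
D = -12 (D = -3 - 9 = -12)
A(W, g) = -12
s(d) = 6*d (s(d) = 2*(3*d) = 6*d)
m = -12 (m = -12*1 = -12)
B = 1024 (B = (6*6 - 4)² = (36 - 4)² = 32² = 1024)
(-m)*B = -1*(-12)*1024 = 12*1024 = 12288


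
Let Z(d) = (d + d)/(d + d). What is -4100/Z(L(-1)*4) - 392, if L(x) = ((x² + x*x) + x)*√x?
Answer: -4492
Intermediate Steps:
L(x) = √x*(x + 2*x²) (L(x) = ((x² + x²) + x)*√x = (2*x² + x)*√x = (x + 2*x²)*√x = √x*(x + 2*x²))
Z(d) = 1 (Z(d) = (2*d)/((2*d)) = (2*d)*(1/(2*d)) = 1)
-4100/Z(L(-1)*4) - 392 = -4100/1 - 392 = -4100*1 - 392 = -4100 - 392 = -4492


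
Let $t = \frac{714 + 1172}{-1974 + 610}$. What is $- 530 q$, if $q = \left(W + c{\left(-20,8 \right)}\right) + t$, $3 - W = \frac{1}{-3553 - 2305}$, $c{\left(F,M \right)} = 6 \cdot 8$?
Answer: $- \frac{26265414580}{998789} \approx -26297.0$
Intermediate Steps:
$c{\left(F,M \right)} = 48$
$t = - \frac{943}{682}$ ($t = \frac{1886}{-1364} = 1886 \left(- \frac{1}{1364}\right) = - \frac{943}{682} \approx -1.3827$)
$W = \frac{17575}{5858}$ ($W = 3 - \frac{1}{-3553 - 2305} = 3 - \frac{1}{-5858} = 3 - - \frac{1}{5858} = 3 + \frac{1}{5858} = \frac{17575}{5858} \approx 3.0002$)
$q = \frac{49557386}{998789}$ ($q = \left(\frac{17575}{5858} + 48\right) - \frac{943}{682} = \frac{298759}{5858} - \frac{943}{682} = \frac{49557386}{998789} \approx 49.617$)
$- 530 q = \left(-530\right) \frac{49557386}{998789} = - \frac{26265414580}{998789}$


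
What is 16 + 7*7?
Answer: 65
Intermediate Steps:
16 + 7*7 = 16 + 49 = 65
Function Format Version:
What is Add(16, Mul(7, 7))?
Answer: 65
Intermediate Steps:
Add(16, Mul(7, 7)) = Add(16, 49) = 65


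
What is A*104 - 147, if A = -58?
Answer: -6179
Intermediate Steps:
A*104 - 147 = -58*104 - 147 = -6032 - 147 = -6179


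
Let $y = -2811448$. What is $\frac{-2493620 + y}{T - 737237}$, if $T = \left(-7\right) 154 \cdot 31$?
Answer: $\frac{1768356}{256885} \approx 6.8838$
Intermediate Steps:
$T = -33418$ ($T = \left(-1078\right) 31 = -33418$)
$\frac{-2493620 + y}{T - 737237} = \frac{-2493620 - 2811448}{-33418 - 737237} = - \frac{5305068}{-770655} = \left(-5305068\right) \left(- \frac{1}{770655}\right) = \frac{1768356}{256885}$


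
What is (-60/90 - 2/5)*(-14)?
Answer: 224/15 ≈ 14.933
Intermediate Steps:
(-60/90 - 2/5)*(-14) = (-60*1/90 - 2*1/5)*(-14) = (-2/3 - 2/5)*(-14) = -16/15*(-14) = 224/15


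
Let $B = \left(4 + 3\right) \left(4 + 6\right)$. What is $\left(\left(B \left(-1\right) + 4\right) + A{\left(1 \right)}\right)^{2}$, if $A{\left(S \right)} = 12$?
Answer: $2916$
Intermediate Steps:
$B = 70$ ($B = 7 \cdot 10 = 70$)
$\left(\left(B \left(-1\right) + 4\right) + A{\left(1 \right)}\right)^{2} = \left(\left(70 \left(-1\right) + 4\right) + 12\right)^{2} = \left(\left(-70 + 4\right) + 12\right)^{2} = \left(-66 + 12\right)^{2} = \left(-54\right)^{2} = 2916$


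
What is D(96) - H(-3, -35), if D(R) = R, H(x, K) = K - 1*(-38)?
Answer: 93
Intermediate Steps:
H(x, K) = 38 + K (H(x, K) = K + 38 = 38 + K)
D(96) - H(-3, -35) = 96 - (38 - 35) = 96 - 1*3 = 96 - 3 = 93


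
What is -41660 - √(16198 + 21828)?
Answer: -41660 - √38026 ≈ -41855.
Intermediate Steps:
-41660 - √(16198 + 21828) = -41660 - √38026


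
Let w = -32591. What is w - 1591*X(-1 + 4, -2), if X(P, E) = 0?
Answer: -32591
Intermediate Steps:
w - 1591*X(-1 + 4, -2) = -32591 - 1591*0 = -32591 + 0 = -32591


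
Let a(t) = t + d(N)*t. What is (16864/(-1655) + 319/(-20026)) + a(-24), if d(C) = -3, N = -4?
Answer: 1252619031/33143030 ≈ 37.794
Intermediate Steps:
a(t) = -2*t (a(t) = t - 3*t = -2*t)
(16864/(-1655) + 319/(-20026)) + a(-24) = (16864/(-1655) + 319/(-20026)) - 2*(-24) = (16864*(-1/1655) + 319*(-1/20026)) + 48 = (-16864/1655 - 319/20026) + 48 = -338246409/33143030 + 48 = 1252619031/33143030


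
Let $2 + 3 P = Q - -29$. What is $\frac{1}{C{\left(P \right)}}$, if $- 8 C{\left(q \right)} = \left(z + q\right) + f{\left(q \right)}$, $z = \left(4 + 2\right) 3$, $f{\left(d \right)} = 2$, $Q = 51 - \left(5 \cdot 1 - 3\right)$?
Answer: $- \frac{3}{17} \approx -0.17647$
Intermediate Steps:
$Q = 49$ ($Q = 51 - \left(5 - 3\right) = 51 - 2 = 49$)
$z = 18$ ($z = 6 \cdot 3 = 18$)
$P = \frac{76}{3}$ ($P = - \frac{2}{3} + \frac{49 - -29}{3} = - \frac{2}{3} + \frac{49 + 29}{3} = - \frac{2}{3} + \frac{1}{3} \cdot 78 = - \frac{2}{3} + 26 = \frac{76}{3} \approx 25.333$)
$C{\left(q \right)} = - \frac{5}{2} - \frac{q}{8}$ ($C{\left(q \right)} = - \frac{\left(18 + q\right) + 2}{8} = - \frac{20 + q}{8} = - \frac{5}{2} - \frac{q}{8}$)
$\frac{1}{C{\left(P \right)}} = \frac{1}{- \frac{5}{2} - \frac{19}{6}} = \frac{1}{- \frac{17}{3}} = - \frac{3}{17}$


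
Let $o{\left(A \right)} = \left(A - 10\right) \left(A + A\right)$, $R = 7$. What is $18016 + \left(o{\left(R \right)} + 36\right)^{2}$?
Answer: $18052$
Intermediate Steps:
$o{\left(A \right)} = 2 A \left(-10 + A\right)$ ($o{\left(A \right)} = \left(-10 + A\right) 2 A = 2 A \left(-10 + A\right)$)
$18016 + \left(o{\left(R \right)} + 36\right)^{2} = 18016 + \left(2 \cdot 7 \left(-10 + 7\right) + 36\right)^{2} = 18016 + \left(2 \cdot 7 \left(-3\right) + 36\right)^{2} = 18016 + \left(-42 + 36\right)^{2} = 18016 + \left(-6\right)^{2} = 18016 + 36 = 18052$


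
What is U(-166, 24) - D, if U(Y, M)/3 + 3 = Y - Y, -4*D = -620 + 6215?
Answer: 5559/4 ≈ 1389.8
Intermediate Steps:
D = -5595/4 (D = -(-620 + 6215)/4 = -1/4*5595 = -5595/4 ≈ -1398.8)
U(Y, M) = -9 (U(Y, M) = -9 + 3*(Y - Y) = -9 + 3*0 = -9 + 0 = -9)
U(-166, 24) - D = -9 - 1*(-5595/4) = -9 + 5595/4 = 5559/4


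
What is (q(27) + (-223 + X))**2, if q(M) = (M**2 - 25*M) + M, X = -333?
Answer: 225625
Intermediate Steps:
q(M) = M**2 - 24*M
(q(27) + (-223 + X))**2 = (27*(-24 + 27) + (-223 - 333))**2 = (27*3 - 556)**2 = (81 - 556)**2 = (-475)**2 = 225625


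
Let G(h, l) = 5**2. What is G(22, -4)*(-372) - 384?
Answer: -9684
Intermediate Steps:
G(h, l) = 25
G(22, -4)*(-372) - 384 = 25*(-372) - 384 = -9300 - 384 = -9684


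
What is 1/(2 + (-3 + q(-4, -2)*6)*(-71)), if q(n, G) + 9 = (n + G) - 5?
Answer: 1/8735 ≈ 0.00011448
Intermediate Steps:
q(n, G) = -14 + G + n (q(n, G) = -9 + ((n + G) - 5) = -9 + ((G + n) - 5) = -9 + (-5 + G + n) = -14 + G + n)
1/(2 + (-3 + q(-4, -2)*6)*(-71)) = 1/(2 + (-3 + (-14 - 2 - 4)*6)*(-71)) = 1/(2 + (-3 - 20*6)*(-71)) = 1/(2 + (-3 - 120)*(-71)) = 1/(2 - 123*(-71)) = 1/(2 + 8733) = 1/8735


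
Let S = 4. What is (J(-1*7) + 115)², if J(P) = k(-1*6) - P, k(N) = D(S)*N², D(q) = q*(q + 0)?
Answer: 487204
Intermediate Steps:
D(q) = q² (D(q) = q*q = q²)
k(N) = 16*N² (k(N) = 4²*N² = 16*N²)
J(P) = 576 - P (J(P) = 16*(-1*6)² - P = 16*(-6)² - P = 16*36 - P = 576 - P)
(J(-1*7) + 115)² = ((576 - (-1)*7) + 115)² = ((576 - 1*(-7)) + 115)² = ((576 + 7) + 115)² = (583 + 115)² = 698² = 487204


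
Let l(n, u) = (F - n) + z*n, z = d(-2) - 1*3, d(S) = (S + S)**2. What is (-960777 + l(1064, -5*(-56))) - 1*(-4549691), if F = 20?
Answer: 3601702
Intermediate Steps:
d(S) = 4*S**2 (d(S) = (2*S)**2 = 4*S**2)
z = 13 (z = 4*(-2)**2 - 1*3 = 4*4 - 3 = 16 - 3 = 13)
l(n, u) = 20 + 12*n (l(n, u) = (20 - n) + 13*n = 20 + 12*n)
(-960777 + l(1064, -5*(-56))) - 1*(-4549691) = (-960777 + (20 + 12*1064)) - 1*(-4549691) = (-960777 + (20 + 12768)) + 4549691 = (-960777 + 12788) + 4549691 = -947989 + 4549691 = 3601702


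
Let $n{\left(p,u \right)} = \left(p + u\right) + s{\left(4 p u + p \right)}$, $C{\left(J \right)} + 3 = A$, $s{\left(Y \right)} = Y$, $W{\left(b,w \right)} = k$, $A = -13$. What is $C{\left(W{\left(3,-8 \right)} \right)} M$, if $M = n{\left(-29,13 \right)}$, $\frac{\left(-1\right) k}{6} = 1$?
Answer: $24848$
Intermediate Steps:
$k = -6$ ($k = \left(-6\right) 1 = -6$)
$W{\left(b,w \right)} = -6$
$C{\left(J \right)} = -16$ ($C{\left(J \right)} = -3 - 13 = -16$)
$n{\left(p,u \right)} = u + 2 p + 4 p u$ ($n{\left(p,u \right)} = \left(p + u\right) + \left(4 p u + p\right) = \left(p + u\right) + \left(p + 4 p u\right) = u + 2 p + 4 p u$)
$M = -1553$ ($M = -29 + 13 - 29 \left(1 + 4 \cdot 13\right) = -29 + 13 - 29 \left(1 + 52\right) = -29 + 13 - 1537 = -1553$)
$C{\left(W{\left(3,-8 \right)} \right)} M = \left(-16\right) \left(-1553\right) = 24848$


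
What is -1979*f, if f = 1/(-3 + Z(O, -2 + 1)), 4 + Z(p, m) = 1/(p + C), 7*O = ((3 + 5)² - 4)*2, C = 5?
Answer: 306745/1078 ≈ 284.55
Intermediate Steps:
O = 120/7 (O = (((3 + 5)² - 4)*2)/7 = ((8² - 4)*2)/7 = ((64 - 4)*2)/7 = (60*2)/7 = (⅐)*120 = 120/7 ≈ 17.143)
Z(p, m) = -4 + 1/(5 + p) (Z(p, m) = -4 + 1/(p + 5) = -4 + 1/(5 + p))
f = -155/1078 (f = 1/(-3 + (-19 - 4*120/7)/(5 + 120/7)) = 1/(-3 + (-19 - 480/7)/(155/7)) = 1/(-3 + (7/155)*(-613/7)) = 1/(-3 - 613/155) = 1/(-1078/155) = -155/1078 ≈ -0.14378)
-1979*f = -1979*(-155/1078) = 306745/1078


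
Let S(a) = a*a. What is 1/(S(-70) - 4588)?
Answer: 1/312 ≈ 0.0032051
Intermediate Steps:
S(a) = a²
1/(S(-70) - 4588) = 1/((-70)² - 4588) = 1/(4900 - 4588) = 1/312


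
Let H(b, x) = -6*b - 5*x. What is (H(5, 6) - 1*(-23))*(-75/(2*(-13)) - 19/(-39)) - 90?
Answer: -16751/78 ≈ -214.76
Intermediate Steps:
(H(5, 6) - 1*(-23))*(-75/(2*(-13)) - 19/(-39)) - 90 = ((-6*5 - 5*6) - 1*(-23))*(-75/(2*(-13)) - 19/(-39)) - 90 = ((-30 - 30) + 23)*(-75/(-26) - 19*(-1/39)) - 90 = (-60 + 23)*(-75*(-1/26) + 19/39) - 90 = -37*(75/26 + 19/39) - 90 = -37*263/78 - 90 = -9731/78 - 90 = -16751/78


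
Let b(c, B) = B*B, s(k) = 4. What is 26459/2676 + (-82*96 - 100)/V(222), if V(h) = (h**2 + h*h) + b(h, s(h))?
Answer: 323387623/32976348 ≈ 9.8067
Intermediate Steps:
b(c, B) = B**2
V(h) = 16 + 2*h**2 (V(h) = (h**2 + h*h) + 4**2 = (h**2 + h**2) + 16 = 2*h**2 + 16 = 16 + 2*h**2)
26459/2676 + (-82*96 - 100)/V(222) = 26459/2676 + (-82*96 - 100)/(16 + 2*222**2) = 26459*(1/2676) + (-7872 - 100)/(16 + 2*49284) = 26459/2676 - 7972/(16 + 98568) = 26459/2676 - 7972/98584 = 26459/2676 - 7972*1/98584 = 26459/2676 - 1993/24646 = 323387623/32976348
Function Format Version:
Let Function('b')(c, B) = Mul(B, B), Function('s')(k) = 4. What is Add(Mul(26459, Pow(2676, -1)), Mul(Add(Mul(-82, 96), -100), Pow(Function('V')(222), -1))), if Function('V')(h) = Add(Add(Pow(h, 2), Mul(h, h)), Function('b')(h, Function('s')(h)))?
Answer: Rational(323387623, 32976348) ≈ 9.8067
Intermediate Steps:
Function('b')(c, B) = Pow(B, 2)
Function('V')(h) = Add(16, Mul(2, Pow(h, 2))) (Function('V')(h) = Add(Add(Pow(h, 2), Mul(h, h)), Pow(4, 2)) = Add(Add(Pow(h, 2), Pow(h, 2)), 16) = Add(Mul(2, Pow(h, 2)), 16) = Add(16, Mul(2, Pow(h, 2))))
Add(Mul(26459, Pow(2676, -1)), Mul(Add(Mul(-82, 96), -100), Pow(Function('V')(222), -1))) = Add(Mul(26459, Pow(2676, -1)), Mul(Add(Mul(-82, 96), -100), Pow(Add(16, Mul(2, Pow(222, 2))), -1))) = Add(Mul(26459, Rational(1, 2676)), Mul(Add(-7872, -100), Pow(Add(16, Mul(2, 49284)), -1))) = Add(Rational(26459, 2676), Mul(-7972, Pow(Add(16, 98568), -1))) = Add(Rational(26459, 2676), Mul(-7972, Pow(98584, -1))) = Add(Rational(26459, 2676), Mul(-7972, Rational(1, 98584))) = Add(Rational(26459, 2676), Rational(-1993, 24646)) = Rational(323387623, 32976348)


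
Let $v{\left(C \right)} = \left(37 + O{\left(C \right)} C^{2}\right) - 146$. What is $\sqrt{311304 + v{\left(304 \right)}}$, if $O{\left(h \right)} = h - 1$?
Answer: $\sqrt{28313243} \approx 5321.0$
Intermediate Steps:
$O{\left(h \right)} = -1 + h$ ($O{\left(h \right)} = h - 1 = -1 + h$)
$v{\left(C \right)} = -109 + C^{2} \left(-1 + C\right)$ ($v{\left(C \right)} = \left(37 + \left(-1 + C\right) C^{2}\right) - 146 = \left(37 + C^{2} \left(-1 + C\right)\right) - 146 = -109 + C^{2} \left(-1 + C\right)$)
$\sqrt{311304 + v{\left(304 \right)}} = \sqrt{311304 - \left(109 - 304^{2} \left(-1 + 304\right)\right)} = \sqrt{311304 + \left(-109 + 92416 \cdot 303\right)} = \sqrt{311304 + \left(-109 + 28002048\right)} = \sqrt{311304 + 28001939} = \sqrt{28313243}$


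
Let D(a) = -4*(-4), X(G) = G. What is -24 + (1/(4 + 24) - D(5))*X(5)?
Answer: -2907/28 ≈ -103.82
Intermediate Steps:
D(a) = 16
-24 + (1/(4 + 24) - D(5))*X(5) = -24 + (1/(4 + 24) - 1*16)*5 = -24 + (1/28 - 16)*5 = -24 - 447/28*5 = -24 - 2235/28 = -2907/28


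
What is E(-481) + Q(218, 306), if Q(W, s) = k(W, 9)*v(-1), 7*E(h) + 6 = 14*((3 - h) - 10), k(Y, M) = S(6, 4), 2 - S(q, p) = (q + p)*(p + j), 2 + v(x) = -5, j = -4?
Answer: 6532/7 ≈ 933.14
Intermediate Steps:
v(x) = -7 (v(x) = -2 - 5 = -7)
S(q, p) = 2 - (-4 + p)*(p + q) (S(q, p) = 2 - (q + p)*(p - 4) = 2 - (p + q)*(-4 + p) = 2 - (-4 + p)*(p + q))
k(Y, M) = 2 (k(Y, M) = 2 - 1*4**2 + 4*4 + 4*6 - 1*4*6 = 2 - 1*16 + 16 + 24 - 24 = 2 - 16 + 16 + 24 - 24 = 2)
E(h) = -104/7 - 2*h (E(h) = -6/7 + (14*((3 - h) - 10))/7 = -6/7 + (14*(-7 - h))/7 = -6/7 + (-98 - 14*h)/7 = -6/7 + (-14 - 2*h) = -104/7 - 2*h)
Q(W, s) = -14 (Q(W, s) = 2*(-7) = -14)
E(-481) + Q(218, 306) = (-104/7 - 2*(-481)) - 14 = (-104/7 + 962) - 14 = 6630/7 - 14 = 6532/7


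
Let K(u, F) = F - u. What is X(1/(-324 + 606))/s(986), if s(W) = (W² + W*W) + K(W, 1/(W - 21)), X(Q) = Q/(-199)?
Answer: -965/105242955937338 ≈ -9.1693e-12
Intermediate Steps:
X(Q) = -Q/199 (X(Q) = Q*(-1/199) = -Q/199)
s(W) = 1/(-21 + W) - W + 2*W² (s(W) = (W² + W*W) + (1/(W - 21) - W) = (W² + W²) + (1/(-21 + W) - W) = 2*W² + (1/(-21 + W) - W) = 1/(-21 + W) - W + 2*W²)
X(1/(-324 + 606))/s(986) = (-1/(199*(-324 + 606)))/(((1 + 986*(-1 + 2*986)*(-21 + 986))/(-21 + 986))) = (-1/199/282)/(((1 + 986*(-1 + 1972)*965)/965)) = (-1/199*1/282)/(((1 + 986*1971*965)/965)) = -965/(1 + 1875386790)/56118 = -1/(56118*((1/965)*1875386791)) = -1/(56118*1875386791/965) = -1/56118*965/1875386791 = -965/105242955937338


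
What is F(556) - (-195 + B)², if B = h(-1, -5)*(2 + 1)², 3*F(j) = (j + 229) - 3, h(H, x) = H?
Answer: -124066/3 ≈ -41355.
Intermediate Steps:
F(j) = 226/3 + j/3 (F(j) = ((j + 229) - 3)/3 = ((229 + j) - 3)/3 = (226 + j)/3 = 226/3 + j/3)
B = -9 (B = -(2 + 1)² = -1*3² = -1*9 = -9)
F(556) - (-195 + B)² = (226/3 + (⅓)*556) - (-195 - 9)² = (226/3 + 556/3) - 1*(-204)² = 782/3 - 1*41616 = 782/3 - 41616 = -124066/3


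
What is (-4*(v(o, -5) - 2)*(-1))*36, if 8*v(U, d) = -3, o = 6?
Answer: -342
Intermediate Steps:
v(U, d) = -3/8 (v(U, d) = (1/8)*(-3) = -3/8)
(-4*(v(o, -5) - 2)*(-1))*36 = (-4*(-3/8 - 2)*(-1))*36 = (-4*(-19/8)*(-1))*36 = ((19/2)*(-1))*36 = -19/2*36 = -342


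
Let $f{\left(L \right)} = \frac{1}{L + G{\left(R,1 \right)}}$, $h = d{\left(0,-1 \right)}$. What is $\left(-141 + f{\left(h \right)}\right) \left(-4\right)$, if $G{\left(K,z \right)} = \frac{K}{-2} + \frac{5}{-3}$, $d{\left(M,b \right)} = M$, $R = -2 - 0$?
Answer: $570$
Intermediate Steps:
$R = -2$ ($R = -2 + 0 = -2$)
$h = 0$
$G{\left(K,z \right)} = - \frac{5}{3} - \frac{K}{2}$ ($G{\left(K,z \right)} = K \left(- \frac{1}{2}\right) + 5 \left(- \frac{1}{3}\right) = - \frac{K}{2} - \frac{5}{3} = - \frac{5}{3} - \frac{K}{2}$)
$f{\left(L \right)} = \frac{1}{- \frac{2}{3} + L}$ ($f{\left(L \right)} = \frac{1}{L - \frac{2}{3}} = \frac{1}{- \frac{2}{3} + L}$)
$\left(-141 + f{\left(h \right)}\right) \left(-4\right) = \left(-141 + \frac{3}{-2 + 3 \cdot 0}\right) \left(-4\right) = \left(-141 + \frac{3}{-2 + 0}\right) \left(-4\right) = \left(-141 + \frac{3}{-2}\right) \left(-4\right) = \left(-141 + 3 \left(- \frac{1}{2}\right)\right) \left(-4\right) = \left(-141 - \frac{3}{2}\right) \left(-4\right) = \left(- \frac{285}{2}\right) \left(-4\right) = 570$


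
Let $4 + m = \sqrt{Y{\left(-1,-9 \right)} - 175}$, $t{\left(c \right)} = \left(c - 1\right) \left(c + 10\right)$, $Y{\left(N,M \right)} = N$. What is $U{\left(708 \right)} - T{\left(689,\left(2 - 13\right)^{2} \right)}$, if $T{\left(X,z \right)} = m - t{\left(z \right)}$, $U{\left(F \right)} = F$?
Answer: $16432 - 4 i \sqrt{11} \approx 16432.0 - 13.266 i$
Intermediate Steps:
$t{\left(c \right)} = \left(-1 + c\right) \left(10 + c\right)$
$m = -4 + 4 i \sqrt{11}$ ($m = -4 + \sqrt{-1 - 175} = -4 + \sqrt{-176} = -4 + 4 i \sqrt{11} \approx -4.0 + 13.266 i$)
$T{\left(X,z \right)} = 6 - z^{2} - 9 z + 4 i \sqrt{11}$ ($T{\left(X,z \right)} = \left(-4 + 4 i \sqrt{11}\right) - \left(-10 + z^{2} + 9 z\right) = 6 - z^{2} - 9 z + 4 i \sqrt{11}$)
$U{\left(708 \right)} - T{\left(689,\left(2 - 13\right)^{2} \right)} = 708 - \left(6 - \left(\left(2 - 13\right)^{2}\right)^{2} - 9 \left(2 - 13\right)^{2} + 4 i \sqrt{11}\right) = 708 - \left(6 - \left(\left(-11\right)^{2}\right)^{2} - 9 \left(-11\right)^{2} + 4 i \sqrt{11}\right) = 708 - \left(6 - 121^{2} - 1089 + 4 i \sqrt{11}\right) = 708 - \left(6 - 14641 - 1089 + 4 i \sqrt{11}\right) = 708 - \left(-15724 + 4 i \sqrt{11}\right) = 708 + \left(15724 - 4 i \sqrt{11}\right) = 16432 - 4 i \sqrt{11}$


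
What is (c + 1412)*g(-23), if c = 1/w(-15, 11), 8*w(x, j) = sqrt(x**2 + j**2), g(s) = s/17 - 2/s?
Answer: -698940/391 - 1980*sqrt(346)/67643 ≈ -1788.1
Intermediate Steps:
g(s) = -2/s + s/17 (g(s) = s*(1/17) - 2/s = s/17 - 2/s = -2/s + s/17)
w(x, j) = sqrt(j**2 + x**2)/8 (w(x, j) = sqrt(x**2 + j**2)/8 = sqrt(j**2 + x**2)/8)
c = 4*sqrt(346)/173 (c = 1/(sqrt(11**2 + (-15)**2)/8) = 1/(sqrt(121 + 225)/8) = 1/(sqrt(346)/8) = 4*sqrt(346)/173 ≈ 0.43008)
(c + 1412)*g(-23) = (4*sqrt(346)/173 + 1412)*(-2/(-23) + (1/17)*(-23)) = (1412 + 4*sqrt(346)/173)*(-2*(-1/23) - 23/17) = (1412 + 4*sqrt(346)/173)*(2/23 - 23/17) = (1412 + 4*sqrt(346)/173)*(-495/391) = -698940/391 - 1980*sqrt(346)/67643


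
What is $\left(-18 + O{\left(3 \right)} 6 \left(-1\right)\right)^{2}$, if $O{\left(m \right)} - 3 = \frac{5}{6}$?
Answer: $1681$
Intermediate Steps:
$O{\left(m \right)} = \frac{23}{6}$ ($O{\left(m \right)} = 3 + \frac{5}{6} = \frac{23}{6}$)
$\left(-18 + O{\left(3 \right)} 6 \left(-1\right)\right)^{2} = \left(-18 + \frac{23}{6} \cdot 6 \left(-1\right)\right)^{2} = \left(-18 + 23 \left(-1\right)\right)^{2} = \left(-18 - 23\right)^{2} = \left(-41\right)^{2} = 1681$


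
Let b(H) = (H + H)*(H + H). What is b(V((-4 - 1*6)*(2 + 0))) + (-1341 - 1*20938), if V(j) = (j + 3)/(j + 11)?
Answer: -1803443/81 ≈ -22265.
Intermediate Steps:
V(j) = (3 + j)/(11 + j)
b(H) = 4*H² (b(H) = (2*H)*(2*H) = 4*H²)
b(V((-4 - 1*6)*(2 + 0))) + (-1341 - 1*20938) = 4*((3 + (-4 - 1*6)*(2 + 0))/(11 + (-4 - 1*6)*(2 + 0)))² + (-1341 - 1*20938) = 4*((3 + (-4 - 6)*2)/(11 + (-4 - 6)*2))² + (-1341 - 20938) = 4*((3 - 10*2)/(11 - 10*2))² - 22279 = 4*((3 - 20)/(11 - 20))² - 22279 = 4*(-17/(-9))² - 22279 = 4*(-⅑*(-17))² - 22279 = 4*(17/9)² - 22279 = 4*(289/81) - 22279 = 1156/81 - 22279 = -1803443/81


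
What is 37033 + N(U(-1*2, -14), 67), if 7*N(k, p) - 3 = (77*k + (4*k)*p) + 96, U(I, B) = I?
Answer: 258640/7 ≈ 36949.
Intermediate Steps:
N(k, p) = 99/7 + 11*k + 4*k*p/7 (N(k, p) = 3/7 + ((77*k + (4*k)*p) + 96)/7 = 3/7 + ((77*k + 4*k*p) + 96)/7 = 3/7 + (96 + 77*k + 4*k*p)/7 = 3/7 + (96/7 + 11*k + 4*k*p/7) = 99/7 + 11*k + 4*k*p/7)
37033 + N(U(-1*2, -14), 67) = 37033 + (99/7 + 11*(-1*2) + (4/7)*(-1*2)*67) = 37033 + (99/7 + 11*(-2) + (4/7)*(-2)*67) = 37033 + (99/7 - 22 - 536/7) = 37033 - 591/7 = 258640/7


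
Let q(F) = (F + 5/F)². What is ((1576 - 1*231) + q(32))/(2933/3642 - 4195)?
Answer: -4436176341/7820931584 ≈ -0.56722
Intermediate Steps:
((1576 - 1*231) + q(32))/(2933/3642 - 4195) = ((1576 - 1*231) + (5 + 32²)²/32²)/(2933/3642 - 4195) = ((1576 - 231) + (5 + 1024)²/1024)/(2933*(1/3642) - 4195) = (1345 + (1/1024)*1029²)/(2933/3642 - 4195) = (1345 + (1/1024)*1058841)/(-15275257/3642) = (1345 + 1058841/1024)*(-3642/15275257) = (2436121/1024)*(-3642/15275257) = -4436176341/7820931584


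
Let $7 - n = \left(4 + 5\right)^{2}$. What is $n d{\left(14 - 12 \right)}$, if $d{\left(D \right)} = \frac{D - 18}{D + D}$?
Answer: $296$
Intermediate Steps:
$n = -74$ ($n = 7 - \left(4 + 5\right)^{2} = 7 - 9^{2} = 7 - 81 = -74$)
$d{\left(D \right)} = \frac{-18 + D}{2 D}$
$n d{\left(14 - 12 \right)} = - 74 \frac{-18 + \left(14 - 12\right)}{2 \left(14 - 12\right)} = - 74 \frac{-18 + 2}{2 \cdot 2} = - 74 \cdot \frac{1}{2} \cdot \frac{1}{2} \left(-16\right) = \left(-74\right) \left(-4\right) = 296$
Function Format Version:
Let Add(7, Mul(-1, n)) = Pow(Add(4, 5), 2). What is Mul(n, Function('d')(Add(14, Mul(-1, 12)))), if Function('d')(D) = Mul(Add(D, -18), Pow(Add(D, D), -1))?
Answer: 296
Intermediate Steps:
n = -74 (n = Add(7, Mul(-1, Pow(Add(4, 5), 2))) = Add(7, Mul(-1, Pow(9, 2))) = Add(7, Mul(-1, 81)) = Add(7, -81) = -74)
Function('d')(D) = Mul(Rational(1, 2), Pow(D, -1), Add(-18, D)) (Function('d')(D) = Mul(Add(-18, D), Pow(Mul(2, D), -1)) = Mul(Add(-18, D), Mul(Rational(1, 2), Pow(D, -1))) = Mul(Rational(1, 2), Pow(D, -1), Add(-18, D)))
Mul(n, Function('d')(Add(14, Mul(-1, 12)))) = Mul(-74, Mul(Rational(1, 2), Pow(Add(14, Mul(-1, 12)), -1), Add(-18, Add(14, Mul(-1, 12))))) = Mul(-74, Mul(Rational(1, 2), Pow(Add(14, -12), -1), Add(-18, Add(14, -12)))) = Mul(-74, Mul(Rational(1, 2), Pow(2, -1), Add(-18, 2))) = Mul(-74, Mul(Rational(1, 2), Rational(1, 2), -16)) = Mul(-74, -4) = 296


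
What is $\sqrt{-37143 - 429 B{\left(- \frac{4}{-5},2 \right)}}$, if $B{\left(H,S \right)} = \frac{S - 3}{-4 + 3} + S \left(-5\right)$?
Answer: $129 i \sqrt{2} \approx 182.43 i$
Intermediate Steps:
$B{\left(H,S \right)} = 3 - 6 S$ ($B{\left(H,S \right)} = \frac{-3 + S}{-1} - 5 S = \left(-3 + S\right) \left(-1\right) - 5 S = \left(3 - S\right) - 5 S = 3 - 6 S$)
$\sqrt{-37143 - 429 B{\left(- \frac{4}{-5},2 \right)}} = \sqrt{-37143 - 429 \left(3 - 12\right)} = \sqrt{-37143 - -3861} = \sqrt{-37143 + 3861} = \sqrt{-33282} = 129 i \sqrt{2}$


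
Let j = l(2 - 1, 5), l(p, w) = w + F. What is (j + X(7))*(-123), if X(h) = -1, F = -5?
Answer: 123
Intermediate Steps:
l(p, w) = -5 + w (l(p, w) = w - 5 = -5 + w)
j = 0 (j = -5 + 5 = 0)
(j + X(7))*(-123) = (0 - 1)*(-123) = -1*(-123) = 123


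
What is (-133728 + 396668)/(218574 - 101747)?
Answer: 262940/116827 ≈ 2.2507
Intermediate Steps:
(-133728 + 396668)/(218574 - 101747) = 262940/116827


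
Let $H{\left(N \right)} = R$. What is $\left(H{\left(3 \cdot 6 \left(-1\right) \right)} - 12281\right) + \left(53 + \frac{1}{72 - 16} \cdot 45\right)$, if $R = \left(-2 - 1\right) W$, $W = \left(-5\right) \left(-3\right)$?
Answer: $- \frac{687243}{56} \approx -12272.0$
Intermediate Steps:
$W = 15$
$R = -45$ ($R = \left(-2 - 1\right) 15 = \left(-3\right) 15 = -45$)
$H{\left(N \right)} = -45$
$\left(H{\left(3 \cdot 6 \left(-1\right) \right)} - 12281\right) + \left(53 + \frac{1}{72 - 16} \cdot 45\right) = \left(-45 - 12281\right) + \left(53 + \frac{1}{72 - 16} \cdot 45\right) = -12326 + \left(53 + \frac{1}{56} \cdot 45\right) = -12326 + \left(53 + \frac{45}{56}\right) = -12326 + \frac{3013}{56} = - \frac{687243}{56}$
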